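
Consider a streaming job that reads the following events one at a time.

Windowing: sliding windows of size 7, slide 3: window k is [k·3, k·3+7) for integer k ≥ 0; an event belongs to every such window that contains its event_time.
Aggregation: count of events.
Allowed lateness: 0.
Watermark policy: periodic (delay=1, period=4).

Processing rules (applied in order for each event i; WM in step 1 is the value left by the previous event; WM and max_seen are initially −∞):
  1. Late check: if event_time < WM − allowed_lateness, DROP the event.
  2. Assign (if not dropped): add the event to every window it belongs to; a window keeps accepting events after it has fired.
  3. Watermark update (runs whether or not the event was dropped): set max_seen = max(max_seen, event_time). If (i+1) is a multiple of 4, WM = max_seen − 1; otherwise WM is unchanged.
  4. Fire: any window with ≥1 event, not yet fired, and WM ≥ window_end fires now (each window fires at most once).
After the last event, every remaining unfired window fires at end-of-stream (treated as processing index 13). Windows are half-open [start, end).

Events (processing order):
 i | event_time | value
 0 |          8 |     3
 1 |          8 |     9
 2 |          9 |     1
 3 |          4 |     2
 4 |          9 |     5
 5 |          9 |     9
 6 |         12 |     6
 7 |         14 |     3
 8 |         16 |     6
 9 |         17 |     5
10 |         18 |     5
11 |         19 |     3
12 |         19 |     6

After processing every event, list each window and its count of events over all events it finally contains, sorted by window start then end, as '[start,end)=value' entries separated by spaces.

[0,7)=1 [3,10)=6 [6,13)=6 [9,16)=5 [12,19)=5 [15,22)=5 [18,25)=3

i=0 t=8 v=3: → [6,13),[3,10); WM=−∞
i=1 t=8 v=9: → [6,13),[3,10); WM=−∞
i=2 t=9 v=1: → [9,16),[6,13),[3,10); WM=−∞
i=3 t=4 v=2: → [3,10),[0,7); WM=8; [0,7) fires=1
i=4 t=9 v=5: → [9,16),[6,13),[3,10); WM=8
i=5 t=9 v=9: → [9,16),[6,13),[3,10); WM=8
i=6 t=12 v=6: → [12,19),[9,16),[6,13); WM=8
i=7 t=14 v=3: → [12,19),[9,16); WM=13; [3,10) fires=6 [6,13) fires=6
i=8 t=16 v=6: → [15,22),[12,19); WM=13
i=9 t=17 v=5: → [15,22),[12,19); WM=13
i=10 t=18 v=5: → [18,25),[15,22),[12,19); WM=13
i=11 t=19 v=3: → [18,25),[15,22); WM=18; [9,16) fires=5
i=12 t=19 v=6: → [18,25),[15,22); WM=18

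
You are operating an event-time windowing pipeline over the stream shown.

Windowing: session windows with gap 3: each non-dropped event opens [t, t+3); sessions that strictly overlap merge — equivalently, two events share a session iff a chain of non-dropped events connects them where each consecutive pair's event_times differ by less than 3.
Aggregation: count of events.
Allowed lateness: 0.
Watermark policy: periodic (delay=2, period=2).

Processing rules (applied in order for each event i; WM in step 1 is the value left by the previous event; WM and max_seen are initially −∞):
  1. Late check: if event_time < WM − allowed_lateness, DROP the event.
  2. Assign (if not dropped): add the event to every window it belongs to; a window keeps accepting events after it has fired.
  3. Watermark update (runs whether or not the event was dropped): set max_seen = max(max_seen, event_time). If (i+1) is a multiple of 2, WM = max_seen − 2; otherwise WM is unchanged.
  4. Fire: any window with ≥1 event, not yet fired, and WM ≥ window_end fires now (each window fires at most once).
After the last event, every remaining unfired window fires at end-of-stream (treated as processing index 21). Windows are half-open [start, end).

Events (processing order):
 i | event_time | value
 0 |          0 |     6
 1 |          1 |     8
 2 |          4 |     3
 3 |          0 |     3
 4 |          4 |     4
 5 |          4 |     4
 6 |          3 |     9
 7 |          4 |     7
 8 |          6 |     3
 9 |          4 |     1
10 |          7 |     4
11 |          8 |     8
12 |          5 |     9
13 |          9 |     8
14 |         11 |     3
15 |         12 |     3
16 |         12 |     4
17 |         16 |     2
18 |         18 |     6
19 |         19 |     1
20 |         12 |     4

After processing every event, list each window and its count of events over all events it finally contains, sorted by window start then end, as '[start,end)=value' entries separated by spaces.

i=0 t=0 v=6: → [0,3); WM=−∞
i=1 t=1 v=8: → [0,4); WM=-1
i=2 t=4 v=3: → [4,7); WM=-1
i=3 t=0 v=3: → [0,4); WM=2
i=4 t=4 v=4: → [4,7); WM=2
i=5 t=4 v=4: → [4,7); WM=2
i=6 t=3 v=9: → [0,7); WM=2
i=7 t=4 v=7: → [0,7); WM=2
i=8 t=6 v=3: → [0,9); WM=2
i=9 t=4 v=1: → [0,9); WM=4
i=10 t=7 v=4: → [0,10); WM=4
i=11 t=8 v=8: → [0,11); WM=6
i=12 t=5 v=9: DROP (t<6-0); WM=6
i=13 t=9 v=8: → [0,12); WM=7
i=14 t=11 v=3: → [0,14); WM=7
i=15 t=12 v=3: → [0,15); WM=10
i=16 t=12 v=4: → [0,15); WM=10
i=17 t=16 v=2: → [16,19); WM=14
i=18 t=18 v=6: → [16,21); WM=14
i=19 t=19 v=1: → [16,22); WM=17
i=20 t=12 v=4: DROP (t<17-0); WM=17

[0,15)=16 [16,22)=3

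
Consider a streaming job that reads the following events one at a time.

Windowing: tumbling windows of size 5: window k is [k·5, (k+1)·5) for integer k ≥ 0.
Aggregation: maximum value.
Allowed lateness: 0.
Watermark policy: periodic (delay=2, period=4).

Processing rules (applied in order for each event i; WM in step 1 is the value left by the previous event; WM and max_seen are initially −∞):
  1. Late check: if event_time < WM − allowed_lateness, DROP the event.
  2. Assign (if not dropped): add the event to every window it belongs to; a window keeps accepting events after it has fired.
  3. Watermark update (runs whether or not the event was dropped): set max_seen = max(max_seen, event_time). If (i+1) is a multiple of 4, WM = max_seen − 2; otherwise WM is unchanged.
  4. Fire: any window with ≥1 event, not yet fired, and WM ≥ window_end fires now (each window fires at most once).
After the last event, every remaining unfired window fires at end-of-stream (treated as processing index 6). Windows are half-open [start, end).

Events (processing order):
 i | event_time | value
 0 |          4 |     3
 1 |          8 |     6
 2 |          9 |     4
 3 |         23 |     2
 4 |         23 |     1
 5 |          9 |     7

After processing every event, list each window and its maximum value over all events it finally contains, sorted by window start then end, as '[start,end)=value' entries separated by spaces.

[0,5)=3 [5,10)=6 [20,25)=2

i=0 t=4 v=3: → [0,5); WM=−∞
i=1 t=8 v=6: → [5,10); WM=−∞
i=2 t=9 v=4: → [5,10); WM=−∞
i=3 t=23 v=2: → [20,25); WM=21; [0,5) fires=3 [5,10) fires=6
i=4 t=23 v=1: → [20,25); WM=21
i=5 t=9 v=7: DROP (t<21-0); WM=21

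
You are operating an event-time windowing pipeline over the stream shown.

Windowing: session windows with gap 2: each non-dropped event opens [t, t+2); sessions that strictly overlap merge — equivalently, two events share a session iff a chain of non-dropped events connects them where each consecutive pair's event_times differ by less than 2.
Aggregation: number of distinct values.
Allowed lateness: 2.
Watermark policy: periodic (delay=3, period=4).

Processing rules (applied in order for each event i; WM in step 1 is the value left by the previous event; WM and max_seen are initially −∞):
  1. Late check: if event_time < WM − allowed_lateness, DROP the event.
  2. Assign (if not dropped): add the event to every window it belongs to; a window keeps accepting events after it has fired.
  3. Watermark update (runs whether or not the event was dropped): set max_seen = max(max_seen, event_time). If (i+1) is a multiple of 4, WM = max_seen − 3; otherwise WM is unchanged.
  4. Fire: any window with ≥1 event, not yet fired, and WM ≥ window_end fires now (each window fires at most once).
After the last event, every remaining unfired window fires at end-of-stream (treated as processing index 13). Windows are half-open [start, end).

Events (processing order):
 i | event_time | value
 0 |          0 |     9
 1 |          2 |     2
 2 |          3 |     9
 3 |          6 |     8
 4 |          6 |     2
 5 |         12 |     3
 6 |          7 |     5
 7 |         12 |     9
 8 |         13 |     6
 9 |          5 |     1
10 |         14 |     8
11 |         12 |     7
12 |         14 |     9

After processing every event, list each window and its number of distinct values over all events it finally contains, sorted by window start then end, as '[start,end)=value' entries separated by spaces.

[0,2)=1 [2,5)=2 [6,9)=3 [12,16)=5

i=0 t=0 v=9: → [0,2); WM=−∞
i=1 t=2 v=2: → [2,4); WM=−∞
i=2 t=3 v=9: → [2,5); WM=−∞
i=3 t=6 v=8: → [6,8); WM=3
i=4 t=6 v=2: → [6,8); WM=3
i=5 t=12 v=3: → [12,14); WM=3
i=6 t=7 v=5: → [6,9); WM=3
i=7 t=12 v=9: → [12,14); WM=9
i=8 t=13 v=6: → [12,15); WM=9
i=9 t=5 v=1: DROP (t<9-2); WM=9
i=10 t=14 v=8: → [12,16); WM=9
i=11 t=12 v=7: → [12,16); WM=11
i=12 t=14 v=9: → [12,16); WM=11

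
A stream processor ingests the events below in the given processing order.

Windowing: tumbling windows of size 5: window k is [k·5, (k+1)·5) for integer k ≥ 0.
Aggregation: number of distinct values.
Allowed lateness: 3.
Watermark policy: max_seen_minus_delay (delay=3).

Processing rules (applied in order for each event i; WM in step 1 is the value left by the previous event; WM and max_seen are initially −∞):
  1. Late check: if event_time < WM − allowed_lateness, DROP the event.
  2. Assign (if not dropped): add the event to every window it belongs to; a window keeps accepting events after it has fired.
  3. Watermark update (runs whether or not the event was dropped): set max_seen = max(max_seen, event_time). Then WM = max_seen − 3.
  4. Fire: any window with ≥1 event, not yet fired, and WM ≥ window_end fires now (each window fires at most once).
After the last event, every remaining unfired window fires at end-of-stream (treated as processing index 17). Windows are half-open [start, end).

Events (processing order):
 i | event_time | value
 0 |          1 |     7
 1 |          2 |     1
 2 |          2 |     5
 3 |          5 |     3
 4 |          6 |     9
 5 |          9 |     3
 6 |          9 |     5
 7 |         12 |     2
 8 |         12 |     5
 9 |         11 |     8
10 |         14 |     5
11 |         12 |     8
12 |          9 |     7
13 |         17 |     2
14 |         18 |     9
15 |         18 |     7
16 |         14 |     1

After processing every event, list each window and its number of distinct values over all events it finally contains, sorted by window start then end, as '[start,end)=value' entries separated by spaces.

[0,5)=3 [5,10)=4 [10,15)=4 [15,20)=3

i=0 t=1 v=7: → [0,5); WM=-2
i=1 t=2 v=1: → [0,5); WM=-1
i=2 t=2 v=5: → [0,5); WM=-1
i=3 t=5 v=3: → [5,10); WM=2
i=4 t=6 v=9: → [5,10); WM=3
i=5 t=9 v=3: → [5,10); WM=6; [0,5) fires=3
i=6 t=9 v=5: → [5,10); WM=6
i=7 t=12 v=2: → [10,15); WM=9
i=8 t=12 v=5: → [10,15); WM=9
i=9 t=11 v=8: → [10,15); WM=9
i=10 t=14 v=5: → [10,15); WM=11; [5,10) fires=3
i=11 t=12 v=8: → [10,15); WM=11
i=12 t=9 v=7: → [5,10); WM=11
i=13 t=17 v=2: → [15,20); WM=14
i=14 t=18 v=9: → [15,20); WM=15; [10,15) fires=3
i=15 t=18 v=7: → [15,20); WM=15
i=16 t=14 v=1: → [10,15); WM=15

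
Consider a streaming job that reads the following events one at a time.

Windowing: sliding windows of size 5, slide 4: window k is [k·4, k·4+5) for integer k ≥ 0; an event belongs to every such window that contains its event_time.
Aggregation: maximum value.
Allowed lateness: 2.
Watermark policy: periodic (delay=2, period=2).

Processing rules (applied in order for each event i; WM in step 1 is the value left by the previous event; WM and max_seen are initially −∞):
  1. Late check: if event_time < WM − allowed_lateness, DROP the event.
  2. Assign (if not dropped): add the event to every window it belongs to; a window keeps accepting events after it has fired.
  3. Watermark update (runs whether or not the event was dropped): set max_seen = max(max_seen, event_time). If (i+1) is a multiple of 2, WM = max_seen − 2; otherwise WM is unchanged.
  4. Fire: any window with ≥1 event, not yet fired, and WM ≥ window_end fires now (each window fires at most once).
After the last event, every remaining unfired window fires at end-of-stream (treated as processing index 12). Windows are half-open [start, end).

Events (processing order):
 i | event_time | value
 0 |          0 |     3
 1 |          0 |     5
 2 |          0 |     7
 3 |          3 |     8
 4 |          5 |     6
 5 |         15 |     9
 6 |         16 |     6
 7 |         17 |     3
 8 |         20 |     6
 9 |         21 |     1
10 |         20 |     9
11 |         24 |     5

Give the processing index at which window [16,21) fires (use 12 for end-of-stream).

11

i=0 t=0 v=3: → [0,5); WM=−∞
i=1 t=0 v=5: → [0,5); WM=-2
i=2 t=0 v=7: → [0,5); WM=-2
i=3 t=3 v=8: → [0,5); WM=1
i=4 t=5 v=6: → [4,9); WM=1
i=5 t=15 v=9: → [12,17); WM=13; [0,5) fires=8 [4,9) fires=6
i=6 t=16 v=6: → [16,21),[12,17); WM=13
i=7 t=17 v=3: → [16,21); WM=15
i=8 t=20 v=6: → [20,25),[16,21); WM=15
i=9 t=21 v=1: → [20,25); WM=19; [12,17) fires=9
i=10 t=20 v=9: → [20,25),[16,21); WM=19
i=11 t=24 v=5: → [24,29),[20,25); WM=22; [16,21) fires=9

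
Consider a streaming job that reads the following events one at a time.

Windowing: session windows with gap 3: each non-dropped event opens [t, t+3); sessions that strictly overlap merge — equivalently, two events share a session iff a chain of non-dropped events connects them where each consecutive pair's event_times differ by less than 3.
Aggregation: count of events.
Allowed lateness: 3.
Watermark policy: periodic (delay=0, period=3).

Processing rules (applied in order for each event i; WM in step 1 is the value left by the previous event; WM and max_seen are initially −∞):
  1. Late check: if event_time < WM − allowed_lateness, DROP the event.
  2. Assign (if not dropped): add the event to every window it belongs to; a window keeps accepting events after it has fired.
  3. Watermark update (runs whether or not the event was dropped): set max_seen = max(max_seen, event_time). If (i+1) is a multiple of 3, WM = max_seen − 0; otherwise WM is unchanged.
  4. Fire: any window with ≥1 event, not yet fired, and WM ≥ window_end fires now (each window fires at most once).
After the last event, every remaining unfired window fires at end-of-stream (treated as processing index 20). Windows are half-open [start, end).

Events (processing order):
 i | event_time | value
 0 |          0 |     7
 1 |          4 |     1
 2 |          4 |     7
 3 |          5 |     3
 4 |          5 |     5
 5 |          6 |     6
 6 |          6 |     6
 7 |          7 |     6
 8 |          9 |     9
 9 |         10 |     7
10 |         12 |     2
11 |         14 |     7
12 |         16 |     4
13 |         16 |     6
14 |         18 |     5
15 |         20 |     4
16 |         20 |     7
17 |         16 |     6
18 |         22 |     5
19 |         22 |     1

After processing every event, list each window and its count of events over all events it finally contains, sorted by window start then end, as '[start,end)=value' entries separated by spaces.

[0,3)=1 [4,25)=19

i=0 t=0 v=7: → [0,3); WM=−∞
i=1 t=4 v=1: → [4,7); WM=−∞
i=2 t=4 v=7: → [4,7); WM=4
i=3 t=5 v=3: → [4,8); WM=4
i=4 t=5 v=5: → [4,8); WM=4
i=5 t=6 v=6: → [4,9); WM=6
i=6 t=6 v=6: → [4,9); WM=6
i=7 t=7 v=6: → [4,10); WM=6
i=8 t=9 v=9: → [4,12); WM=9
i=9 t=10 v=7: → [4,13); WM=9
i=10 t=12 v=2: → [4,15); WM=9
i=11 t=14 v=7: → [4,17); WM=14
i=12 t=16 v=4: → [4,19); WM=14
i=13 t=16 v=6: → [4,19); WM=14
i=14 t=18 v=5: → [4,21); WM=18
i=15 t=20 v=4: → [4,23); WM=18
i=16 t=20 v=7: → [4,23); WM=18
i=17 t=16 v=6: → [4,23); WM=20
i=18 t=22 v=5: → [4,25); WM=20
i=19 t=22 v=1: → [4,25); WM=20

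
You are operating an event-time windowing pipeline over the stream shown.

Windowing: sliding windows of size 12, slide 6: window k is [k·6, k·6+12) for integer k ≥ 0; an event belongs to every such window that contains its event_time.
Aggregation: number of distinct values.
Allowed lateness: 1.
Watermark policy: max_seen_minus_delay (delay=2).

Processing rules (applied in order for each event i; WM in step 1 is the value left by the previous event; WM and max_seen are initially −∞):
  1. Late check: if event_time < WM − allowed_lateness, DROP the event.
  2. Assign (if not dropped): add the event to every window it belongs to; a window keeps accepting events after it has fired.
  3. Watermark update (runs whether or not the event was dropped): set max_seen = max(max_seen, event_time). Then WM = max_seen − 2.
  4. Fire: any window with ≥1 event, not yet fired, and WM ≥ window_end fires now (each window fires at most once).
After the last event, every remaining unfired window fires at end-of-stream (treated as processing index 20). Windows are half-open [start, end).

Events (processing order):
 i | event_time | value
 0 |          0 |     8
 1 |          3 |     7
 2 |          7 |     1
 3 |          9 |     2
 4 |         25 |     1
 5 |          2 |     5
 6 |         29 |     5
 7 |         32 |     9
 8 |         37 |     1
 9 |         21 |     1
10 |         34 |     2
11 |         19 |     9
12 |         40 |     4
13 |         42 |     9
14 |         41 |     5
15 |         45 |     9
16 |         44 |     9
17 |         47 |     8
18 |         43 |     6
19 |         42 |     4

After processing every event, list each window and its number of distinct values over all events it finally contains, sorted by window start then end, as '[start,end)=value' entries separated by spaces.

[0,12)=4 [6,18)=2 [18,30)=2 [24,36)=4 [30,42)=5 [36,48)=5 [42,54)=2

i=0 t=0 v=8: → [0,12); WM=-2
i=1 t=3 v=7: → [0,12); WM=1
i=2 t=7 v=1: → [6,18),[0,12); WM=5
i=3 t=9 v=2: → [6,18),[0,12); WM=7
i=4 t=25 v=1: → [24,36),[18,30); WM=23; [0,12) fires=4 [6,18) fires=2
i=5 t=2 v=5: DROP (t<23-1); WM=23
i=6 t=29 v=5: → [24,36),[18,30); WM=27
i=7 t=32 v=9: → [30,42),[24,36); WM=30; [18,30) fires=2
i=8 t=37 v=1: → [36,48),[30,42); WM=35
i=9 t=21 v=1: DROP (t<35-1); WM=35
i=10 t=34 v=2: → [30,42),[24,36); WM=35
i=11 t=19 v=9: DROP (t<35-1); WM=35
i=12 t=40 v=4: → [36,48),[30,42); WM=38; [24,36) fires=4
i=13 t=42 v=9: → [42,54),[36,48); WM=40
i=14 t=41 v=5: → [36,48),[30,42); WM=40
i=15 t=45 v=9: → [42,54),[36,48); WM=43; [30,42) fires=5
i=16 t=44 v=9: → [42,54),[36,48); WM=43
i=17 t=47 v=8: → [42,54),[36,48); WM=45
i=18 t=43 v=6: DROP (t<45-1); WM=45
i=19 t=42 v=4: DROP (t<45-1); WM=45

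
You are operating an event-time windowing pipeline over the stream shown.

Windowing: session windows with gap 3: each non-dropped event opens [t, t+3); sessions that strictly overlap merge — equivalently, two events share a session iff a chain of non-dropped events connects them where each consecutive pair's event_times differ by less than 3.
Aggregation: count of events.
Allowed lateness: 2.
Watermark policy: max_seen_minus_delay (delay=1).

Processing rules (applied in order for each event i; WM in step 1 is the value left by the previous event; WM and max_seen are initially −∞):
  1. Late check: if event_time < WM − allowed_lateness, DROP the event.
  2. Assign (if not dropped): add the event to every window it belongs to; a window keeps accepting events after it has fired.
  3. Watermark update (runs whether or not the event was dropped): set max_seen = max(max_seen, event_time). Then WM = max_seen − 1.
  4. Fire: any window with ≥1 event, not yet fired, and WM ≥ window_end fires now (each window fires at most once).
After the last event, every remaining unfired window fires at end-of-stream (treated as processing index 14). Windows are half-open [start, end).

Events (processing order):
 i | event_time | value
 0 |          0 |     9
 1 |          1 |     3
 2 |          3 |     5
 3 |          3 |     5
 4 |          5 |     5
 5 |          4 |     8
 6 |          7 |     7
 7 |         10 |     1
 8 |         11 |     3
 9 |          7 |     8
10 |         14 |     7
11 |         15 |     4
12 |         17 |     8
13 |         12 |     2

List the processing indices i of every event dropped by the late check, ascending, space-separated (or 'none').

9 13

i=0 t=0 v=9: → [0,3); WM=-1
i=1 t=1 v=3: → [0,4); WM=0
i=2 t=3 v=5: → [0,6); WM=2
i=3 t=3 v=5: → [0,6); WM=2
i=4 t=5 v=5: → [0,8); WM=4
i=5 t=4 v=8: → [0,8); WM=4
i=6 t=7 v=7: → [0,10); WM=6
i=7 t=10 v=1: → [10,13); WM=9
i=8 t=11 v=3: → [10,14); WM=10
i=9 t=7 v=8: DROP (t<10-2); WM=10
i=10 t=14 v=7: → [14,17); WM=13
i=11 t=15 v=4: → [14,18); WM=14
i=12 t=17 v=8: → [14,20); WM=16
i=13 t=12 v=2: DROP (t<16-2); WM=16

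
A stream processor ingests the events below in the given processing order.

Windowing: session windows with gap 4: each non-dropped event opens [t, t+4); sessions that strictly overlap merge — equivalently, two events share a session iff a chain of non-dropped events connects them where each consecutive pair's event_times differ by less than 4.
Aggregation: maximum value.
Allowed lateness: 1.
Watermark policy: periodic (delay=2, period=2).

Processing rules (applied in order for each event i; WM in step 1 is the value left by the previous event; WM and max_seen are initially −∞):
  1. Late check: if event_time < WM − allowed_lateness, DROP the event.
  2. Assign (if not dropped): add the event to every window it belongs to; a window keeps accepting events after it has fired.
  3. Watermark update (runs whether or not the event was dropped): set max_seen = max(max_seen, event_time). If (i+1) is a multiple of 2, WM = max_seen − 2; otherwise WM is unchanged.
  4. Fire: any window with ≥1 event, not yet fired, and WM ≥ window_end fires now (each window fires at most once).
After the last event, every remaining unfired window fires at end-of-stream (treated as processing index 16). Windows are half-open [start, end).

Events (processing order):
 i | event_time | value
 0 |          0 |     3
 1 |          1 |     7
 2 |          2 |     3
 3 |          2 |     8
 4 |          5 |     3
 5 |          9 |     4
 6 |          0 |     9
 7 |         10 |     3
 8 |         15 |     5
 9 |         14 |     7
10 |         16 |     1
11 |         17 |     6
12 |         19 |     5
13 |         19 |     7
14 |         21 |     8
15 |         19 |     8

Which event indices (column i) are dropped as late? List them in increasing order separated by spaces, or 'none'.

i=0 t=0 v=3: → [0,4); WM=−∞
i=1 t=1 v=7: → [0,5); WM=-1
i=2 t=2 v=3: → [0,6); WM=-1
i=3 t=2 v=8: → [0,6); WM=0
i=4 t=5 v=3: → [0,9); WM=0
i=5 t=9 v=4: → [9,13); WM=7
i=6 t=0 v=9: DROP (t<7-1); WM=7
i=7 t=10 v=3: → [9,14); WM=8
i=8 t=15 v=5: → [15,19); WM=8
i=9 t=14 v=7: → [14,19); WM=13
i=10 t=16 v=1: → [14,20); WM=13
i=11 t=17 v=6: → [14,21); WM=15
i=12 t=19 v=5: → [14,23); WM=15
i=13 t=19 v=7: → [14,23); WM=17
i=14 t=21 v=8: → [14,25); WM=17
i=15 t=19 v=8: → [14,25); WM=19

6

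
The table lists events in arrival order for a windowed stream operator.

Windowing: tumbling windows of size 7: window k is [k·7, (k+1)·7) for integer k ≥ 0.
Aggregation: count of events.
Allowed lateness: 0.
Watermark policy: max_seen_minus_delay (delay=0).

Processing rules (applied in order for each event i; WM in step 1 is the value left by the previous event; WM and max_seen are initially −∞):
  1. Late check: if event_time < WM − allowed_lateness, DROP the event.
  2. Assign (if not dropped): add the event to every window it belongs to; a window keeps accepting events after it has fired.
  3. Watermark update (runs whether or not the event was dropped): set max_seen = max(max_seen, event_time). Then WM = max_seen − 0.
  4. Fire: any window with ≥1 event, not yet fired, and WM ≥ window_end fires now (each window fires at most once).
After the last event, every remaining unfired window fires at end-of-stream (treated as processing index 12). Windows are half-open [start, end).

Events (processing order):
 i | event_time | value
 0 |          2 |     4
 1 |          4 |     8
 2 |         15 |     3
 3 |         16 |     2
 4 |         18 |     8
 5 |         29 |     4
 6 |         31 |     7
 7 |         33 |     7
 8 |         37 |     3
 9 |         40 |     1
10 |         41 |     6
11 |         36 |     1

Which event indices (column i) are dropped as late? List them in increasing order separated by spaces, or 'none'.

11

i=0 t=2 v=4: → [0,7); WM=2
i=1 t=4 v=8: → [0,7); WM=4
i=2 t=15 v=3: → [14,21); WM=15; [0,7) fires=2
i=3 t=16 v=2: → [14,21); WM=16
i=4 t=18 v=8: → [14,21); WM=18
i=5 t=29 v=4: → [28,35); WM=29; [14,21) fires=3
i=6 t=31 v=7: → [28,35); WM=31
i=7 t=33 v=7: → [28,35); WM=33
i=8 t=37 v=3: → [35,42); WM=37; [28,35) fires=3
i=9 t=40 v=1: → [35,42); WM=40
i=10 t=41 v=6: → [35,42); WM=41
i=11 t=36 v=1: DROP (t<41-0); WM=41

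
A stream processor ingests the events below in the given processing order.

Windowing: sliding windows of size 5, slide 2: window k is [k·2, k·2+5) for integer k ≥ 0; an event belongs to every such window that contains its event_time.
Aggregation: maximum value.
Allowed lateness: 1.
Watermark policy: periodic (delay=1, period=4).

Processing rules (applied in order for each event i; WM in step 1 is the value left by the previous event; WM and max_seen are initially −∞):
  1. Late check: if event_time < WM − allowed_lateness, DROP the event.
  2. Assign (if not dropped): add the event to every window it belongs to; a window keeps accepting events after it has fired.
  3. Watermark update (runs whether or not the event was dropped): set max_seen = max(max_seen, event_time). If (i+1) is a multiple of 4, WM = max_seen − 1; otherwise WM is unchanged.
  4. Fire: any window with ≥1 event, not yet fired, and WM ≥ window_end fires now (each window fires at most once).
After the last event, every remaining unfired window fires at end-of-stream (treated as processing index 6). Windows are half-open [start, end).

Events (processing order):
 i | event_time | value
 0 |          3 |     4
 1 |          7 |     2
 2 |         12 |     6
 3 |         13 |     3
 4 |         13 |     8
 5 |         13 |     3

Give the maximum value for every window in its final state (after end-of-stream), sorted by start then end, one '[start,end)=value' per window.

i=0 t=3 v=4: → [2,7),[0,5); WM=−∞
i=1 t=7 v=2: → [6,11),[4,9); WM=−∞
i=2 t=12 v=6: → [12,17),[10,15),[8,13); WM=−∞
i=3 t=13 v=3: → [12,17),[10,15); WM=12; [0,5) fires=4 [2,7) fires=4 [4,9) fires=2 [6,11) fires=2
i=4 t=13 v=8: → [12,17),[10,15); WM=12
i=5 t=13 v=3: → [12,17),[10,15); WM=12

[0,5)=4 [2,7)=4 [4,9)=2 [6,11)=2 [8,13)=6 [10,15)=8 [12,17)=8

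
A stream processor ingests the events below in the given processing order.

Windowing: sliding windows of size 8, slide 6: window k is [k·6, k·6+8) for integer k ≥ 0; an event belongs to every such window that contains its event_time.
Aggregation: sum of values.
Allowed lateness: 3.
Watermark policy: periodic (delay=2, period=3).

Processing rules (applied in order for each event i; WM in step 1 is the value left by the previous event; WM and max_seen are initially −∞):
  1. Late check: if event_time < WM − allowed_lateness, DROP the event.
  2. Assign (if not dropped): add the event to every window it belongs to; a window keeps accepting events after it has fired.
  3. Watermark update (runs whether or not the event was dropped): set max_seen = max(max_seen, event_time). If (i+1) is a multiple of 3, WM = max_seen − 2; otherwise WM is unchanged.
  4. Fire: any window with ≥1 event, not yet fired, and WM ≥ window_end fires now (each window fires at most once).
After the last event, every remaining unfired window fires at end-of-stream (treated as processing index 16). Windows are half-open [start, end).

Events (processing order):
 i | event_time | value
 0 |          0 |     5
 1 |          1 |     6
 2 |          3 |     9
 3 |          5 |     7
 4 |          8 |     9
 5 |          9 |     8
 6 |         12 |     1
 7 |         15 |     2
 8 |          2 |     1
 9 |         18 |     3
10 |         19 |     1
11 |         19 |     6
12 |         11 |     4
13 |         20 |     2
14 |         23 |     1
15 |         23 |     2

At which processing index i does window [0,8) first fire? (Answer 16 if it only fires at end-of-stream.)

i=0 t=0 v=5: → [0,8); WM=−∞
i=1 t=1 v=6: → [0,8); WM=−∞
i=2 t=3 v=9: → [0,8); WM=1
i=3 t=5 v=7: → [0,8); WM=1
i=4 t=8 v=9: → [6,14); WM=1
i=5 t=9 v=8: → [6,14); WM=7
i=6 t=12 v=1: → [12,20),[6,14); WM=7
i=7 t=15 v=2: → [12,20); WM=7
i=8 t=2 v=1: DROP (t<7-3); WM=13; [0,8) fires=27
i=9 t=18 v=3: → [18,26),[12,20); WM=13
i=10 t=19 v=1: → [18,26),[12,20); WM=13
i=11 t=19 v=6: → [18,26),[12,20); WM=17; [6,14) fires=18
i=12 t=11 v=4: DROP (t<17-3); WM=17
i=13 t=20 v=2: → [18,26); WM=17
i=14 t=23 v=1: → [18,26); WM=21; [12,20) fires=13
i=15 t=23 v=2: → [18,26); WM=21

8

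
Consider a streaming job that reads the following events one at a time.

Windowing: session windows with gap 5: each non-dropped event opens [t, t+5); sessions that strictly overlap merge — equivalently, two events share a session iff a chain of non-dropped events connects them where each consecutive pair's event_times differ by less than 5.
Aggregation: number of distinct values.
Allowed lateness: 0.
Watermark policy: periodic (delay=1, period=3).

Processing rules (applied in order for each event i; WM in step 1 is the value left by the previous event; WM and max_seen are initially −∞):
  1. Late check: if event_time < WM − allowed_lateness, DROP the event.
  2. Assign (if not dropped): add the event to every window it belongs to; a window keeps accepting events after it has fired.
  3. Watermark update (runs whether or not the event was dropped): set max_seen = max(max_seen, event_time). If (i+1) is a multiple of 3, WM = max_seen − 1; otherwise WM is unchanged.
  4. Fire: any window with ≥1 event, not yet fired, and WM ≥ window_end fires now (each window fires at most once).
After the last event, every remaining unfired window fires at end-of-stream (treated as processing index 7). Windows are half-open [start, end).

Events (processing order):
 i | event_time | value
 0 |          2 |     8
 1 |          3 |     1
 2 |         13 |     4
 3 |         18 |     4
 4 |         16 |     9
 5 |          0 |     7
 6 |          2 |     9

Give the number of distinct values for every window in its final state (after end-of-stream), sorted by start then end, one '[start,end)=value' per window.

[2,8)=2 [13,23)=2

i=0 t=2 v=8: → [2,7); WM=−∞
i=1 t=3 v=1: → [2,8); WM=−∞
i=2 t=13 v=4: → [13,18); WM=12
i=3 t=18 v=4: → [18,23); WM=12
i=4 t=16 v=9: → [13,23); WM=12
i=5 t=0 v=7: DROP (t<12-0); WM=17
i=6 t=2 v=9: DROP (t<17-0); WM=17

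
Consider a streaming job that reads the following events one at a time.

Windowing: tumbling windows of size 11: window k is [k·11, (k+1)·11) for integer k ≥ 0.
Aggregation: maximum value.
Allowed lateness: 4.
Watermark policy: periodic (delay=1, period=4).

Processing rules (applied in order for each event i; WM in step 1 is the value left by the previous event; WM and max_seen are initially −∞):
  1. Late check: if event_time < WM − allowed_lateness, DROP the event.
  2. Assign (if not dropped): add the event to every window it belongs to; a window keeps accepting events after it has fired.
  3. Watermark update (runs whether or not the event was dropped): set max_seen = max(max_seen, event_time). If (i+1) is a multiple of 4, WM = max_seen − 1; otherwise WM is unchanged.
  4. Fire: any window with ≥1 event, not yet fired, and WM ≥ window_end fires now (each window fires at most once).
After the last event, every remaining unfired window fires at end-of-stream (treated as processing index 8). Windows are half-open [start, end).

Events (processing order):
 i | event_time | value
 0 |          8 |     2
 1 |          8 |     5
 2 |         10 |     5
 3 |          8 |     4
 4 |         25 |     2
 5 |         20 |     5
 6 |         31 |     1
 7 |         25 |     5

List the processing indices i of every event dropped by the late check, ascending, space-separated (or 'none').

i=0 t=8 v=2: → [0,11); WM=−∞
i=1 t=8 v=5: → [0,11); WM=−∞
i=2 t=10 v=5: → [0,11); WM=−∞
i=3 t=8 v=4: → [0,11); WM=9
i=4 t=25 v=2: → [22,33); WM=9
i=5 t=20 v=5: → [11,22); WM=9
i=6 t=31 v=1: → [22,33); WM=9
i=7 t=25 v=5: → [22,33); WM=30; [0,11) fires=5 [11,22) fires=5

none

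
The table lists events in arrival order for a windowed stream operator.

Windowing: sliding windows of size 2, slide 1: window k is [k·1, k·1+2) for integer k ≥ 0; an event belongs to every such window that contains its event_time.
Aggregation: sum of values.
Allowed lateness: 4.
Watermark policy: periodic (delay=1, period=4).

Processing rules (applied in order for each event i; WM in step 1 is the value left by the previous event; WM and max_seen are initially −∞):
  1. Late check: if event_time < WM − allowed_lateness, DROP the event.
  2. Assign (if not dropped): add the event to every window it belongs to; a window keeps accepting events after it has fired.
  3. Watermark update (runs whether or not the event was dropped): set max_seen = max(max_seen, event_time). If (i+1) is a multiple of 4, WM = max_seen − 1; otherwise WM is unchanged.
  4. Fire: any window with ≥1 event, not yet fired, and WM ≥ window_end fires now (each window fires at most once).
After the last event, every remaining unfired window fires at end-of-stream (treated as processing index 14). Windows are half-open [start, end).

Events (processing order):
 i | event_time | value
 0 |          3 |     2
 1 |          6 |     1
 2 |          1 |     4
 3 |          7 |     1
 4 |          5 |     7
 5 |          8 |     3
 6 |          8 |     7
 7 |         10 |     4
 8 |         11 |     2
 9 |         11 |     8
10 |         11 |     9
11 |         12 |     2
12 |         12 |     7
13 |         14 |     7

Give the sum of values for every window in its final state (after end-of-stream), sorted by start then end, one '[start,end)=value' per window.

[0,2)=4 [1,3)=4 [2,4)=2 [3,5)=2 [4,6)=7 [5,7)=8 [6,8)=2 [7,9)=11 [8,10)=10 [9,11)=4 [10,12)=23 [11,13)=28 [12,14)=9 [13,15)=7 [14,16)=7

i=0 t=3 v=2: → [3,5),[2,4); WM=−∞
i=1 t=6 v=1: → [6,8),[5,7); WM=−∞
i=2 t=1 v=4: → [1,3),[0,2); WM=−∞
i=3 t=7 v=1: → [7,9),[6,8); WM=6; [0,2) fires=4 [1,3) fires=4 [2,4) fires=2 [3,5) fires=2
i=4 t=5 v=7: → [5,7),[4,6); WM=6; [4,6) fires=7
i=5 t=8 v=3: → [8,10),[7,9); WM=6
i=6 t=8 v=7: → [8,10),[7,9); WM=6
i=7 t=10 v=4: → [10,12),[9,11); WM=9; [5,7) fires=8 [6,8) fires=2 [7,9) fires=11
i=8 t=11 v=2: → [11,13),[10,12); WM=9
i=9 t=11 v=8: → [11,13),[10,12); WM=9
i=10 t=11 v=9: → [11,13),[10,12); WM=9
i=11 t=12 v=2: → [12,14),[11,13); WM=11; [8,10) fires=10 [9,11) fires=4
i=12 t=12 v=7: → [12,14),[11,13); WM=11
i=13 t=14 v=7: → [14,16),[13,15); WM=11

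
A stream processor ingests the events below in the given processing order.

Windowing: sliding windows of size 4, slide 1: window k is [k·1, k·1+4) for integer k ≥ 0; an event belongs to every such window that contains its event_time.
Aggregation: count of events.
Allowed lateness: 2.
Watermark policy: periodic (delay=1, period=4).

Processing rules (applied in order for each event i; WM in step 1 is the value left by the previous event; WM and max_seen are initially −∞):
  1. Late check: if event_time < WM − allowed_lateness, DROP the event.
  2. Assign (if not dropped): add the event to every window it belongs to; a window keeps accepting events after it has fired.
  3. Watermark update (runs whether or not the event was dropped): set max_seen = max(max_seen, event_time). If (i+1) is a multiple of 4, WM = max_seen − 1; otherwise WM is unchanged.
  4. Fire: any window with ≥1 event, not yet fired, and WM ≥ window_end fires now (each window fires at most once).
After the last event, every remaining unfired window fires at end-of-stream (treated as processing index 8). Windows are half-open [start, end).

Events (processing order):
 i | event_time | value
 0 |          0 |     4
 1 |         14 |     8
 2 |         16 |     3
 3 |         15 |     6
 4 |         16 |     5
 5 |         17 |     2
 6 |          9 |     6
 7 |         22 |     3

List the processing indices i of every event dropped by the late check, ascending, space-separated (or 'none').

6

i=0 t=0 v=4: → [0,4); WM=−∞
i=1 t=14 v=8: → [14,18),[13,17),[12,16),[11,15); WM=−∞
i=2 t=16 v=3: → [16,20),[15,19),[14,18),[13,17); WM=−∞
i=3 t=15 v=6: → [15,19),[14,18),[13,17),[12,16); WM=15; [0,4) fires=1 [11,15) fires=1
i=4 t=16 v=5: → [16,20),[15,19),[14,18),[13,17); WM=15
i=5 t=17 v=2: → [17,21),[16,20),[15,19),[14,18); WM=15
i=6 t=9 v=6: DROP (t<15-2); WM=15
i=7 t=22 v=3: → [22,26),[21,25),[20,24),[19,23); WM=21; [12,16) fires=2 [13,17) fires=4 [14,18) fires=5 [15,19) fires=4 [16,20) fires=3 [17,21) fires=1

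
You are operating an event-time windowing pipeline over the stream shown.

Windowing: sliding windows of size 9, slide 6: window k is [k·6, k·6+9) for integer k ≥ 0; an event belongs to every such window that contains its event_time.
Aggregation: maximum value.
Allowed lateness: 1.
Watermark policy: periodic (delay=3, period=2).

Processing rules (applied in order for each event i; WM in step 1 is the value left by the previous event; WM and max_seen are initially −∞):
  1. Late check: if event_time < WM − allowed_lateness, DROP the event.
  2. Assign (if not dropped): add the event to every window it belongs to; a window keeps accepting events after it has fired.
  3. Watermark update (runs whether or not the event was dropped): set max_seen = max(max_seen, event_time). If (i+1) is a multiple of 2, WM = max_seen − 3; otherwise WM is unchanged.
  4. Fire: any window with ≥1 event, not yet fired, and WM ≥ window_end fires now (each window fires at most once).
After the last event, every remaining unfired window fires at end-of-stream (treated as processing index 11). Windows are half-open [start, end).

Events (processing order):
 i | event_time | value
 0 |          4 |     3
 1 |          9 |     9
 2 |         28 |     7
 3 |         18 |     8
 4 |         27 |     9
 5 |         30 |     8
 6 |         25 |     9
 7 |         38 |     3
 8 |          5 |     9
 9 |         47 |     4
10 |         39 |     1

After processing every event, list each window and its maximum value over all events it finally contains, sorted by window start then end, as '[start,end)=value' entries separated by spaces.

[0,9)=3 [6,15)=9 [12,21)=8 [18,27)=8 [24,33)=9 [30,39)=8 [36,45)=3 [42,51)=4

i=0 t=4 v=3: → [0,9); WM=−∞
i=1 t=9 v=9: → [6,15); WM=6
i=2 t=28 v=7: → [24,33); WM=6
i=3 t=18 v=8: → [18,27),[12,21); WM=25; [0,9) fires=3 [6,15) fires=9 [12,21) fires=8
i=4 t=27 v=9: → [24,33); WM=25
i=5 t=30 v=8: → [30,39),[24,33); WM=27; [18,27) fires=8
i=6 t=25 v=9: DROP (t<27-1); WM=27
i=7 t=38 v=3: → [36,45),[30,39); WM=35; [24,33) fires=9
i=8 t=5 v=9: DROP (t<35-1); WM=35
i=9 t=47 v=4: → [42,51); WM=44; [30,39) fires=8
i=10 t=39 v=1: DROP (t<44-1); WM=44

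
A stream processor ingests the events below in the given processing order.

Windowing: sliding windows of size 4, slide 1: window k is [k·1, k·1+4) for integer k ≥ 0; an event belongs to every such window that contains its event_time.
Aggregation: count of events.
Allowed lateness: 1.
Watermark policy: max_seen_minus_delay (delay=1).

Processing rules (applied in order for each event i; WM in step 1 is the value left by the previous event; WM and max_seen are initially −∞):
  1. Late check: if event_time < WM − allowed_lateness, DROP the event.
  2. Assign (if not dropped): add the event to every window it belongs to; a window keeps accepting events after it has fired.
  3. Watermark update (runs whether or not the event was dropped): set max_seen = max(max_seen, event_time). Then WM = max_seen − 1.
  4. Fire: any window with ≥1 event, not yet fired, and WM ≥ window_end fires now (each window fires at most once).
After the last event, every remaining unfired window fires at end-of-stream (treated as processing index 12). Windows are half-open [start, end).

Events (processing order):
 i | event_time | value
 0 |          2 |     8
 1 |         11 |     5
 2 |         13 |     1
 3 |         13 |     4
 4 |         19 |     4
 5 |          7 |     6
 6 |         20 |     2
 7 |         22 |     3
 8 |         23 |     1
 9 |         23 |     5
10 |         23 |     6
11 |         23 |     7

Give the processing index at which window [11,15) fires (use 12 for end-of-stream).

i=0 t=2 v=8: → [2,6),[1,5),[0,4); WM=1
i=1 t=11 v=5: → [11,15),[10,14),[9,13),[8,12); WM=10; [0,4) fires=1 [1,5) fires=1 [2,6) fires=1
i=2 t=13 v=1: → [13,17),[12,16),[11,15),[10,14); WM=12; [8,12) fires=1
i=3 t=13 v=4: → [13,17),[12,16),[11,15),[10,14); WM=12
i=4 t=19 v=4: → [19,23),[18,22),[17,21),[16,20); WM=18; [9,13) fires=1 [10,14) fires=3 [11,15) fires=3 [12,16) fires=2 [13,17) fires=2
i=5 t=7 v=6: DROP (t<18-1); WM=18
i=6 t=20 v=2: → [20,24),[19,23),[18,22),[17,21); WM=19
i=7 t=22 v=3: → [22,26),[21,25),[20,24),[19,23); WM=21; [16,20) fires=1 [17,21) fires=2
i=8 t=23 v=1: → [23,27),[22,26),[21,25),[20,24); WM=22; [18,22) fires=2
i=9 t=23 v=5: → [23,27),[22,26),[21,25),[20,24); WM=22
i=10 t=23 v=6: → [23,27),[22,26),[21,25),[20,24); WM=22
i=11 t=23 v=7: → [23,27),[22,26),[21,25),[20,24); WM=22

4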